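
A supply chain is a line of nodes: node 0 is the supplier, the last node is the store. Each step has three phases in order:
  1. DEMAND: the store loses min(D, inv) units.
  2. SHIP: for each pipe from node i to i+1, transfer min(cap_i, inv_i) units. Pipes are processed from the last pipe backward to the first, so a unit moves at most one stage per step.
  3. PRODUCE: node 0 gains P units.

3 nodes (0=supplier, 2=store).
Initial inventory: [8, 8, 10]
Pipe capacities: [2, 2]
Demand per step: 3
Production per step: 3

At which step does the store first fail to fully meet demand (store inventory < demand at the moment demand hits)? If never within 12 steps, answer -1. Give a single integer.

Step 1: demand=3,sold=3 ship[1->2]=2 ship[0->1]=2 prod=3 -> [9 8 9]
Step 2: demand=3,sold=3 ship[1->2]=2 ship[0->1]=2 prod=3 -> [10 8 8]
Step 3: demand=3,sold=3 ship[1->2]=2 ship[0->1]=2 prod=3 -> [11 8 7]
Step 4: demand=3,sold=3 ship[1->2]=2 ship[0->1]=2 prod=3 -> [12 8 6]
Step 5: demand=3,sold=3 ship[1->2]=2 ship[0->1]=2 prod=3 -> [13 8 5]
Step 6: demand=3,sold=3 ship[1->2]=2 ship[0->1]=2 prod=3 -> [14 8 4]
Step 7: demand=3,sold=3 ship[1->2]=2 ship[0->1]=2 prod=3 -> [15 8 3]
Step 8: demand=3,sold=3 ship[1->2]=2 ship[0->1]=2 prod=3 -> [16 8 2]
Step 9: demand=3,sold=2 ship[1->2]=2 ship[0->1]=2 prod=3 -> [17 8 2]
Step 10: demand=3,sold=2 ship[1->2]=2 ship[0->1]=2 prod=3 -> [18 8 2]
Step 11: demand=3,sold=2 ship[1->2]=2 ship[0->1]=2 prod=3 -> [19 8 2]
Step 12: demand=3,sold=2 ship[1->2]=2 ship[0->1]=2 prod=3 -> [20 8 2]
First stockout at step 9

9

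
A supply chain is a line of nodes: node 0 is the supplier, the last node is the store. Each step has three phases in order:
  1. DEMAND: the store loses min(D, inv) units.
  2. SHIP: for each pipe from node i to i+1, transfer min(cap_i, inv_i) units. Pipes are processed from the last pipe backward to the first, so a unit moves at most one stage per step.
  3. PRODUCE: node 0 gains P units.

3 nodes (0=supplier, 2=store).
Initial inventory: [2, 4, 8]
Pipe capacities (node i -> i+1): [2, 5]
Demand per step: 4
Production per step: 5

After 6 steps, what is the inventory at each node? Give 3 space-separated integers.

Step 1: demand=4,sold=4 ship[1->2]=4 ship[0->1]=2 prod=5 -> inv=[5 2 8]
Step 2: demand=4,sold=4 ship[1->2]=2 ship[0->1]=2 prod=5 -> inv=[8 2 6]
Step 3: demand=4,sold=4 ship[1->2]=2 ship[0->1]=2 prod=5 -> inv=[11 2 4]
Step 4: demand=4,sold=4 ship[1->2]=2 ship[0->1]=2 prod=5 -> inv=[14 2 2]
Step 5: demand=4,sold=2 ship[1->2]=2 ship[0->1]=2 prod=5 -> inv=[17 2 2]
Step 6: demand=4,sold=2 ship[1->2]=2 ship[0->1]=2 prod=5 -> inv=[20 2 2]

20 2 2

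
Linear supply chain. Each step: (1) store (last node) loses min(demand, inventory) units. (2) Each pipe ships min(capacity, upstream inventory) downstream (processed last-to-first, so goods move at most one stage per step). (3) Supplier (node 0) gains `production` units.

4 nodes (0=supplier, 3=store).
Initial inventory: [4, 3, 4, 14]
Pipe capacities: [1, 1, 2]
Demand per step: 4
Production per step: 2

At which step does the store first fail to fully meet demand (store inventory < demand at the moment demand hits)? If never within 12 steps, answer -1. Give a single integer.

Step 1: demand=4,sold=4 ship[2->3]=2 ship[1->2]=1 ship[0->1]=1 prod=2 -> [5 3 3 12]
Step 2: demand=4,sold=4 ship[2->3]=2 ship[1->2]=1 ship[0->1]=1 prod=2 -> [6 3 2 10]
Step 3: demand=4,sold=4 ship[2->3]=2 ship[1->2]=1 ship[0->1]=1 prod=2 -> [7 3 1 8]
Step 4: demand=4,sold=4 ship[2->3]=1 ship[1->2]=1 ship[0->1]=1 prod=2 -> [8 3 1 5]
Step 5: demand=4,sold=4 ship[2->3]=1 ship[1->2]=1 ship[0->1]=1 prod=2 -> [9 3 1 2]
Step 6: demand=4,sold=2 ship[2->3]=1 ship[1->2]=1 ship[0->1]=1 prod=2 -> [10 3 1 1]
Step 7: demand=4,sold=1 ship[2->3]=1 ship[1->2]=1 ship[0->1]=1 prod=2 -> [11 3 1 1]
Step 8: demand=4,sold=1 ship[2->3]=1 ship[1->2]=1 ship[0->1]=1 prod=2 -> [12 3 1 1]
Step 9: demand=4,sold=1 ship[2->3]=1 ship[1->2]=1 ship[0->1]=1 prod=2 -> [13 3 1 1]
Step 10: demand=4,sold=1 ship[2->3]=1 ship[1->2]=1 ship[0->1]=1 prod=2 -> [14 3 1 1]
Step 11: demand=4,sold=1 ship[2->3]=1 ship[1->2]=1 ship[0->1]=1 prod=2 -> [15 3 1 1]
Step 12: demand=4,sold=1 ship[2->3]=1 ship[1->2]=1 ship[0->1]=1 prod=2 -> [16 3 1 1]
First stockout at step 6

6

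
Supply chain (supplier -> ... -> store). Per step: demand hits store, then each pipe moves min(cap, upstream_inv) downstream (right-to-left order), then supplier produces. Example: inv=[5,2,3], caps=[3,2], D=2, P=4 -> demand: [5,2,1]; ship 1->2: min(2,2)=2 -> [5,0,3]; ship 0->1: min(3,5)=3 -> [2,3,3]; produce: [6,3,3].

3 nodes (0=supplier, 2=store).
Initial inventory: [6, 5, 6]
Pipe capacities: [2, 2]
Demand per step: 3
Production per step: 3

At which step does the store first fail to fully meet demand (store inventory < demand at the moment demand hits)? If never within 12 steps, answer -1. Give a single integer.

Step 1: demand=3,sold=3 ship[1->2]=2 ship[0->1]=2 prod=3 -> [7 5 5]
Step 2: demand=3,sold=3 ship[1->2]=2 ship[0->1]=2 prod=3 -> [8 5 4]
Step 3: demand=3,sold=3 ship[1->2]=2 ship[0->1]=2 prod=3 -> [9 5 3]
Step 4: demand=3,sold=3 ship[1->2]=2 ship[0->1]=2 prod=3 -> [10 5 2]
Step 5: demand=3,sold=2 ship[1->2]=2 ship[0->1]=2 prod=3 -> [11 5 2]
Step 6: demand=3,sold=2 ship[1->2]=2 ship[0->1]=2 prod=3 -> [12 5 2]
Step 7: demand=3,sold=2 ship[1->2]=2 ship[0->1]=2 prod=3 -> [13 5 2]
Step 8: demand=3,sold=2 ship[1->2]=2 ship[0->1]=2 prod=3 -> [14 5 2]
Step 9: demand=3,sold=2 ship[1->2]=2 ship[0->1]=2 prod=3 -> [15 5 2]
Step 10: demand=3,sold=2 ship[1->2]=2 ship[0->1]=2 prod=3 -> [16 5 2]
Step 11: demand=3,sold=2 ship[1->2]=2 ship[0->1]=2 prod=3 -> [17 5 2]
Step 12: demand=3,sold=2 ship[1->2]=2 ship[0->1]=2 prod=3 -> [18 5 2]
First stockout at step 5

5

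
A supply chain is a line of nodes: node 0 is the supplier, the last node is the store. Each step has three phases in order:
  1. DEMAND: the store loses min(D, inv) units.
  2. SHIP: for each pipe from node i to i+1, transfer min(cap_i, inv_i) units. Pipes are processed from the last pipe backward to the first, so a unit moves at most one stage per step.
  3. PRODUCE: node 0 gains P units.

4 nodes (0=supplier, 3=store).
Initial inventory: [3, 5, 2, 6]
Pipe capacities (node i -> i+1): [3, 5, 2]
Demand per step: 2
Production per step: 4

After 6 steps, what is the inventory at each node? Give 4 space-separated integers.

Step 1: demand=2,sold=2 ship[2->3]=2 ship[1->2]=5 ship[0->1]=3 prod=4 -> inv=[4 3 5 6]
Step 2: demand=2,sold=2 ship[2->3]=2 ship[1->2]=3 ship[0->1]=3 prod=4 -> inv=[5 3 6 6]
Step 3: demand=2,sold=2 ship[2->3]=2 ship[1->2]=3 ship[0->1]=3 prod=4 -> inv=[6 3 7 6]
Step 4: demand=2,sold=2 ship[2->3]=2 ship[1->2]=3 ship[0->1]=3 prod=4 -> inv=[7 3 8 6]
Step 5: demand=2,sold=2 ship[2->3]=2 ship[1->2]=3 ship[0->1]=3 prod=4 -> inv=[8 3 9 6]
Step 6: demand=2,sold=2 ship[2->3]=2 ship[1->2]=3 ship[0->1]=3 prod=4 -> inv=[9 3 10 6]

9 3 10 6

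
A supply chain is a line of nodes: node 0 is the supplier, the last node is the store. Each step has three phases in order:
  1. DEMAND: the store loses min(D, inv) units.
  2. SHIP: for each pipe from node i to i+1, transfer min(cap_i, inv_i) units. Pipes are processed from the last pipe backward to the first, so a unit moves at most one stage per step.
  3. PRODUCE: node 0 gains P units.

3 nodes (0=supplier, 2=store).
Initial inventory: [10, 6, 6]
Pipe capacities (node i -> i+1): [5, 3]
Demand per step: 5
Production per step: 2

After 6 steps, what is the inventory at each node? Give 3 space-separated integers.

Step 1: demand=5,sold=5 ship[1->2]=3 ship[0->1]=5 prod=2 -> inv=[7 8 4]
Step 2: demand=5,sold=4 ship[1->2]=3 ship[0->1]=5 prod=2 -> inv=[4 10 3]
Step 3: demand=5,sold=3 ship[1->2]=3 ship[0->1]=4 prod=2 -> inv=[2 11 3]
Step 4: demand=5,sold=3 ship[1->2]=3 ship[0->1]=2 prod=2 -> inv=[2 10 3]
Step 5: demand=5,sold=3 ship[1->2]=3 ship[0->1]=2 prod=2 -> inv=[2 9 3]
Step 6: demand=5,sold=3 ship[1->2]=3 ship[0->1]=2 prod=2 -> inv=[2 8 3]

2 8 3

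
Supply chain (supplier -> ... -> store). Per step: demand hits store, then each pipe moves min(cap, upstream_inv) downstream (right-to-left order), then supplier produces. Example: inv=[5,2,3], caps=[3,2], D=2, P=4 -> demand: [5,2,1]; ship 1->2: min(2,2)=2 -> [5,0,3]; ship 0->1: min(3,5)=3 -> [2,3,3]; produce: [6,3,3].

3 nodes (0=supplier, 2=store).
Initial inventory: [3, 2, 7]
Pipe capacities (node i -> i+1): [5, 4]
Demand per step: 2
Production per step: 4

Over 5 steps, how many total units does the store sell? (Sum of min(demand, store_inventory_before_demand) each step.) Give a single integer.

Step 1: sold=2 (running total=2) -> [4 3 7]
Step 2: sold=2 (running total=4) -> [4 4 8]
Step 3: sold=2 (running total=6) -> [4 4 10]
Step 4: sold=2 (running total=8) -> [4 4 12]
Step 5: sold=2 (running total=10) -> [4 4 14]

Answer: 10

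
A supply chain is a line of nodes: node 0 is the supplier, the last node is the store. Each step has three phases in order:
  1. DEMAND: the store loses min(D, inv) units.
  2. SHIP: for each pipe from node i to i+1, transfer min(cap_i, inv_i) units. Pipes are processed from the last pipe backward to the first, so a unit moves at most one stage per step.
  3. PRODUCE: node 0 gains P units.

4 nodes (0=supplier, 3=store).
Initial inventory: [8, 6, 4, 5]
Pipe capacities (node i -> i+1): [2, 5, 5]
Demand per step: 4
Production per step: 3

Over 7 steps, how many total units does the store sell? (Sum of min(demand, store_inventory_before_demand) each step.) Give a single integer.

Step 1: sold=4 (running total=4) -> [9 3 5 5]
Step 2: sold=4 (running total=8) -> [10 2 3 6]
Step 3: sold=4 (running total=12) -> [11 2 2 5]
Step 4: sold=4 (running total=16) -> [12 2 2 3]
Step 5: sold=3 (running total=19) -> [13 2 2 2]
Step 6: sold=2 (running total=21) -> [14 2 2 2]
Step 7: sold=2 (running total=23) -> [15 2 2 2]

Answer: 23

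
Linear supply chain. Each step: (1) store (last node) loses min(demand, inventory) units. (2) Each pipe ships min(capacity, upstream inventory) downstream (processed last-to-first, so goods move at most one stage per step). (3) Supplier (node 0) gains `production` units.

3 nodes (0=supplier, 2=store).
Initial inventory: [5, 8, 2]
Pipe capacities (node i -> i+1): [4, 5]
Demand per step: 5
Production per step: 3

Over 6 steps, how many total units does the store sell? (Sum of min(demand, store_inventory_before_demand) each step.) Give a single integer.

Answer: 24

Derivation:
Step 1: sold=2 (running total=2) -> [4 7 5]
Step 2: sold=5 (running total=7) -> [3 6 5]
Step 3: sold=5 (running total=12) -> [3 4 5]
Step 4: sold=5 (running total=17) -> [3 3 4]
Step 5: sold=4 (running total=21) -> [3 3 3]
Step 6: sold=3 (running total=24) -> [3 3 3]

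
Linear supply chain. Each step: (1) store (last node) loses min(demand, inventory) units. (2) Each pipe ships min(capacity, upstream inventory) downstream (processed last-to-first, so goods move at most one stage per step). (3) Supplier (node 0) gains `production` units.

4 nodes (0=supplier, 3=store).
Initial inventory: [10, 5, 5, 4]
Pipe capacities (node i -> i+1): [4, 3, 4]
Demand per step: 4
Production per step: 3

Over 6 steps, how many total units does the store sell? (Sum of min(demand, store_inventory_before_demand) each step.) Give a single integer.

Answer: 21

Derivation:
Step 1: sold=4 (running total=4) -> [9 6 4 4]
Step 2: sold=4 (running total=8) -> [8 7 3 4]
Step 3: sold=4 (running total=12) -> [7 8 3 3]
Step 4: sold=3 (running total=15) -> [6 9 3 3]
Step 5: sold=3 (running total=18) -> [5 10 3 3]
Step 6: sold=3 (running total=21) -> [4 11 3 3]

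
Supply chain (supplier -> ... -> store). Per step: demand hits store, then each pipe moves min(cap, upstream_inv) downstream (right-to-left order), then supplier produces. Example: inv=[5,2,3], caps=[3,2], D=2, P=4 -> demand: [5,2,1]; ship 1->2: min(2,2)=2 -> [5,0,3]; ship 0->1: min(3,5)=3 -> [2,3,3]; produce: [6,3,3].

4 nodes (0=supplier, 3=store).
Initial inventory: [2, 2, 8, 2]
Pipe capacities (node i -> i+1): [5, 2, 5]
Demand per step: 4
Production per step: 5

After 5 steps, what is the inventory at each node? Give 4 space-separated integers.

Step 1: demand=4,sold=2 ship[2->3]=5 ship[1->2]=2 ship[0->1]=2 prod=5 -> inv=[5 2 5 5]
Step 2: demand=4,sold=4 ship[2->3]=5 ship[1->2]=2 ship[0->1]=5 prod=5 -> inv=[5 5 2 6]
Step 3: demand=4,sold=4 ship[2->3]=2 ship[1->2]=2 ship[0->1]=5 prod=5 -> inv=[5 8 2 4]
Step 4: demand=4,sold=4 ship[2->3]=2 ship[1->2]=2 ship[0->1]=5 prod=5 -> inv=[5 11 2 2]
Step 5: demand=4,sold=2 ship[2->3]=2 ship[1->2]=2 ship[0->1]=5 prod=5 -> inv=[5 14 2 2]

5 14 2 2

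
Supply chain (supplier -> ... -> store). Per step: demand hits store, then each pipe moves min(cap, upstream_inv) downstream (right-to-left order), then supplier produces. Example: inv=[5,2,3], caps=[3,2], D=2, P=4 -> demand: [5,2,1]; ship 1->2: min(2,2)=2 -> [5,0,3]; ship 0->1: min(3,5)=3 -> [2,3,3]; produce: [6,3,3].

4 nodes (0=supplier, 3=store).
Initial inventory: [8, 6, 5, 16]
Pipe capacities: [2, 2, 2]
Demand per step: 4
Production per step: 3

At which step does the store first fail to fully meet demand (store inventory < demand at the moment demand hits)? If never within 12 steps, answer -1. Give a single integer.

Step 1: demand=4,sold=4 ship[2->3]=2 ship[1->2]=2 ship[0->1]=2 prod=3 -> [9 6 5 14]
Step 2: demand=4,sold=4 ship[2->3]=2 ship[1->2]=2 ship[0->1]=2 prod=3 -> [10 6 5 12]
Step 3: demand=4,sold=4 ship[2->3]=2 ship[1->2]=2 ship[0->1]=2 prod=3 -> [11 6 5 10]
Step 4: demand=4,sold=4 ship[2->3]=2 ship[1->2]=2 ship[0->1]=2 prod=3 -> [12 6 5 8]
Step 5: demand=4,sold=4 ship[2->3]=2 ship[1->2]=2 ship[0->1]=2 prod=3 -> [13 6 5 6]
Step 6: demand=4,sold=4 ship[2->3]=2 ship[1->2]=2 ship[0->1]=2 prod=3 -> [14 6 5 4]
Step 7: demand=4,sold=4 ship[2->3]=2 ship[1->2]=2 ship[0->1]=2 prod=3 -> [15 6 5 2]
Step 8: demand=4,sold=2 ship[2->3]=2 ship[1->2]=2 ship[0->1]=2 prod=3 -> [16 6 5 2]
Step 9: demand=4,sold=2 ship[2->3]=2 ship[1->2]=2 ship[0->1]=2 prod=3 -> [17 6 5 2]
Step 10: demand=4,sold=2 ship[2->3]=2 ship[1->2]=2 ship[0->1]=2 prod=3 -> [18 6 5 2]
Step 11: demand=4,sold=2 ship[2->3]=2 ship[1->2]=2 ship[0->1]=2 prod=3 -> [19 6 5 2]
Step 12: demand=4,sold=2 ship[2->3]=2 ship[1->2]=2 ship[0->1]=2 prod=3 -> [20 6 5 2]
First stockout at step 8

8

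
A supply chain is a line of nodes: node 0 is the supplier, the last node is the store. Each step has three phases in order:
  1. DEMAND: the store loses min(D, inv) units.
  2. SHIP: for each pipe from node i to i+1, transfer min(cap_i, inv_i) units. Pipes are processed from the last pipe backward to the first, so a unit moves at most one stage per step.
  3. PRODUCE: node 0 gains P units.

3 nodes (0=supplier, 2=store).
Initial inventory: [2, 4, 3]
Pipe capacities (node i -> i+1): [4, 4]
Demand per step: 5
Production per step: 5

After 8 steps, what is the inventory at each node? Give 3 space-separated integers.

Step 1: demand=5,sold=3 ship[1->2]=4 ship[0->1]=2 prod=5 -> inv=[5 2 4]
Step 2: demand=5,sold=4 ship[1->2]=2 ship[0->1]=4 prod=5 -> inv=[6 4 2]
Step 3: demand=5,sold=2 ship[1->2]=4 ship[0->1]=4 prod=5 -> inv=[7 4 4]
Step 4: demand=5,sold=4 ship[1->2]=4 ship[0->1]=4 prod=5 -> inv=[8 4 4]
Step 5: demand=5,sold=4 ship[1->2]=4 ship[0->1]=4 prod=5 -> inv=[9 4 4]
Step 6: demand=5,sold=4 ship[1->2]=4 ship[0->1]=4 prod=5 -> inv=[10 4 4]
Step 7: demand=5,sold=4 ship[1->2]=4 ship[0->1]=4 prod=5 -> inv=[11 4 4]
Step 8: demand=5,sold=4 ship[1->2]=4 ship[0->1]=4 prod=5 -> inv=[12 4 4]

12 4 4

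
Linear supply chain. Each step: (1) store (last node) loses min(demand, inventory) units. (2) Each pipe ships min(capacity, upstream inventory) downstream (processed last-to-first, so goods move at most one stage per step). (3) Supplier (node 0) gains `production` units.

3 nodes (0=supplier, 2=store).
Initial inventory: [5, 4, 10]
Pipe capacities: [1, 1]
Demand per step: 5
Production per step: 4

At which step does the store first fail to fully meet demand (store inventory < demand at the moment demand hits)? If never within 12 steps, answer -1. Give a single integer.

Step 1: demand=5,sold=5 ship[1->2]=1 ship[0->1]=1 prod=4 -> [8 4 6]
Step 2: demand=5,sold=5 ship[1->2]=1 ship[0->1]=1 prod=4 -> [11 4 2]
Step 3: demand=5,sold=2 ship[1->2]=1 ship[0->1]=1 prod=4 -> [14 4 1]
Step 4: demand=5,sold=1 ship[1->2]=1 ship[0->1]=1 prod=4 -> [17 4 1]
Step 5: demand=5,sold=1 ship[1->2]=1 ship[0->1]=1 prod=4 -> [20 4 1]
Step 6: demand=5,sold=1 ship[1->2]=1 ship[0->1]=1 prod=4 -> [23 4 1]
Step 7: demand=5,sold=1 ship[1->2]=1 ship[0->1]=1 prod=4 -> [26 4 1]
Step 8: demand=5,sold=1 ship[1->2]=1 ship[0->1]=1 prod=4 -> [29 4 1]
Step 9: demand=5,sold=1 ship[1->2]=1 ship[0->1]=1 prod=4 -> [32 4 1]
Step 10: demand=5,sold=1 ship[1->2]=1 ship[0->1]=1 prod=4 -> [35 4 1]
Step 11: demand=5,sold=1 ship[1->2]=1 ship[0->1]=1 prod=4 -> [38 4 1]
Step 12: demand=5,sold=1 ship[1->2]=1 ship[0->1]=1 prod=4 -> [41 4 1]
First stockout at step 3

3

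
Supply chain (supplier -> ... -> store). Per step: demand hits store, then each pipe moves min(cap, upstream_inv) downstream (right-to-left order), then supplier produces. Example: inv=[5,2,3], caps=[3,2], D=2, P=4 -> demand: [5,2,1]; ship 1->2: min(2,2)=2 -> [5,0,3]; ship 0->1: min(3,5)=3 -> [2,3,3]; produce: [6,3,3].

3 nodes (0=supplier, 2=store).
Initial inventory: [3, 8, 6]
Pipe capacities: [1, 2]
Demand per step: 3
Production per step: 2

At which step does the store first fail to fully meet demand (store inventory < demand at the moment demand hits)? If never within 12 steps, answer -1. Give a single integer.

Step 1: demand=3,sold=3 ship[1->2]=2 ship[0->1]=1 prod=2 -> [4 7 5]
Step 2: demand=3,sold=3 ship[1->2]=2 ship[0->1]=1 prod=2 -> [5 6 4]
Step 3: demand=3,sold=3 ship[1->2]=2 ship[0->1]=1 prod=2 -> [6 5 3]
Step 4: demand=3,sold=3 ship[1->2]=2 ship[0->1]=1 prod=2 -> [7 4 2]
Step 5: demand=3,sold=2 ship[1->2]=2 ship[0->1]=1 prod=2 -> [8 3 2]
Step 6: demand=3,sold=2 ship[1->2]=2 ship[0->1]=1 prod=2 -> [9 2 2]
Step 7: demand=3,sold=2 ship[1->2]=2 ship[0->1]=1 prod=2 -> [10 1 2]
Step 8: demand=3,sold=2 ship[1->2]=1 ship[0->1]=1 prod=2 -> [11 1 1]
Step 9: demand=3,sold=1 ship[1->2]=1 ship[0->1]=1 prod=2 -> [12 1 1]
Step 10: demand=3,sold=1 ship[1->2]=1 ship[0->1]=1 prod=2 -> [13 1 1]
Step 11: demand=3,sold=1 ship[1->2]=1 ship[0->1]=1 prod=2 -> [14 1 1]
Step 12: demand=3,sold=1 ship[1->2]=1 ship[0->1]=1 prod=2 -> [15 1 1]
First stockout at step 5

5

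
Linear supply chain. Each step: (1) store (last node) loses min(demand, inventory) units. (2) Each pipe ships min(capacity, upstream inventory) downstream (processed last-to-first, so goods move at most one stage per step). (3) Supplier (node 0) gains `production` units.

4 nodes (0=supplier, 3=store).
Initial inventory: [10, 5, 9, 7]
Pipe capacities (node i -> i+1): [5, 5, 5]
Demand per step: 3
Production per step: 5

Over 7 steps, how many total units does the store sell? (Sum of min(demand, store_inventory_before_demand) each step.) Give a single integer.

Answer: 21

Derivation:
Step 1: sold=3 (running total=3) -> [10 5 9 9]
Step 2: sold=3 (running total=6) -> [10 5 9 11]
Step 3: sold=3 (running total=9) -> [10 5 9 13]
Step 4: sold=3 (running total=12) -> [10 5 9 15]
Step 5: sold=3 (running total=15) -> [10 5 9 17]
Step 6: sold=3 (running total=18) -> [10 5 9 19]
Step 7: sold=3 (running total=21) -> [10 5 9 21]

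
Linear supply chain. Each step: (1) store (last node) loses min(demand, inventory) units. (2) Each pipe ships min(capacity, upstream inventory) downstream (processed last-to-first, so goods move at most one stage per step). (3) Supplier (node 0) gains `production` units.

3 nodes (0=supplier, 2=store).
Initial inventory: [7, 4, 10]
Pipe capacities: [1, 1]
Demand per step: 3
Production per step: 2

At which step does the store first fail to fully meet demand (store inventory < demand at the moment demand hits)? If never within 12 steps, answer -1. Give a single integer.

Step 1: demand=3,sold=3 ship[1->2]=1 ship[0->1]=1 prod=2 -> [8 4 8]
Step 2: demand=3,sold=3 ship[1->2]=1 ship[0->1]=1 prod=2 -> [9 4 6]
Step 3: demand=3,sold=3 ship[1->2]=1 ship[0->1]=1 prod=2 -> [10 4 4]
Step 4: demand=3,sold=3 ship[1->2]=1 ship[0->1]=1 prod=2 -> [11 4 2]
Step 5: demand=3,sold=2 ship[1->2]=1 ship[0->1]=1 prod=2 -> [12 4 1]
Step 6: demand=3,sold=1 ship[1->2]=1 ship[0->1]=1 prod=2 -> [13 4 1]
Step 7: demand=3,sold=1 ship[1->2]=1 ship[0->1]=1 prod=2 -> [14 4 1]
Step 8: demand=3,sold=1 ship[1->2]=1 ship[0->1]=1 prod=2 -> [15 4 1]
Step 9: demand=3,sold=1 ship[1->2]=1 ship[0->1]=1 prod=2 -> [16 4 1]
Step 10: demand=3,sold=1 ship[1->2]=1 ship[0->1]=1 prod=2 -> [17 4 1]
Step 11: demand=3,sold=1 ship[1->2]=1 ship[0->1]=1 prod=2 -> [18 4 1]
Step 12: demand=3,sold=1 ship[1->2]=1 ship[0->1]=1 prod=2 -> [19 4 1]
First stockout at step 5

5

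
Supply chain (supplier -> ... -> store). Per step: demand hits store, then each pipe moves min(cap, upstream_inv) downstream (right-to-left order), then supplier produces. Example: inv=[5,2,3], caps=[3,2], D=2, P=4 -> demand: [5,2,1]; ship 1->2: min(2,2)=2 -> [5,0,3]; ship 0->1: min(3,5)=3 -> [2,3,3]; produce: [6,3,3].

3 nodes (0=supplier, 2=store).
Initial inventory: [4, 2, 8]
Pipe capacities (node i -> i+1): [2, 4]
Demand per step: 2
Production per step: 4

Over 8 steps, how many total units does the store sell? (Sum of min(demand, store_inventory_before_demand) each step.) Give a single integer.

Step 1: sold=2 (running total=2) -> [6 2 8]
Step 2: sold=2 (running total=4) -> [8 2 8]
Step 3: sold=2 (running total=6) -> [10 2 8]
Step 4: sold=2 (running total=8) -> [12 2 8]
Step 5: sold=2 (running total=10) -> [14 2 8]
Step 6: sold=2 (running total=12) -> [16 2 8]
Step 7: sold=2 (running total=14) -> [18 2 8]
Step 8: sold=2 (running total=16) -> [20 2 8]

Answer: 16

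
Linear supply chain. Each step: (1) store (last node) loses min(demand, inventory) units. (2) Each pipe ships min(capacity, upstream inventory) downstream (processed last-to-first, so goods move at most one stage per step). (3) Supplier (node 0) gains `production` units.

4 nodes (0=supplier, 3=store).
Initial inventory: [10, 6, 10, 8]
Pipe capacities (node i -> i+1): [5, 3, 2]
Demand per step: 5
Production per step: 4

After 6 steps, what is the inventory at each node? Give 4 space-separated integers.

Step 1: demand=5,sold=5 ship[2->3]=2 ship[1->2]=3 ship[0->1]=5 prod=4 -> inv=[9 8 11 5]
Step 2: demand=5,sold=5 ship[2->3]=2 ship[1->2]=3 ship[0->1]=5 prod=4 -> inv=[8 10 12 2]
Step 3: demand=5,sold=2 ship[2->3]=2 ship[1->2]=3 ship[0->1]=5 prod=4 -> inv=[7 12 13 2]
Step 4: demand=5,sold=2 ship[2->3]=2 ship[1->2]=3 ship[0->1]=5 prod=4 -> inv=[6 14 14 2]
Step 5: demand=5,sold=2 ship[2->3]=2 ship[1->2]=3 ship[0->1]=5 prod=4 -> inv=[5 16 15 2]
Step 6: demand=5,sold=2 ship[2->3]=2 ship[1->2]=3 ship[0->1]=5 prod=4 -> inv=[4 18 16 2]

4 18 16 2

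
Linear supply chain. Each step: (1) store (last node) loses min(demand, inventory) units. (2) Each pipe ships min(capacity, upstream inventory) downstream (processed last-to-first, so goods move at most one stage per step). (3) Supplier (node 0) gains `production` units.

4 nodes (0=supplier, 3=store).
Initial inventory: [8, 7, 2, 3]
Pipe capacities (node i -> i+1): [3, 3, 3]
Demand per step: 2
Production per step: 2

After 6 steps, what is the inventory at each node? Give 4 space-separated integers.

Step 1: demand=2,sold=2 ship[2->3]=2 ship[1->2]=3 ship[0->1]=3 prod=2 -> inv=[7 7 3 3]
Step 2: demand=2,sold=2 ship[2->3]=3 ship[1->2]=3 ship[0->1]=3 prod=2 -> inv=[6 7 3 4]
Step 3: demand=2,sold=2 ship[2->3]=3 ship[1->2]=3 ship[0->1]=3 prod=2 -> inv=[5 7 3 5]
Step 4: demand=2,sold=2 ship[2->3]=3 ship[1->2]=3 ship[0->1]=3 prod=2 -> inv=[4 7 3 6]
Step 5: demand=2,sold=2 ship[2->3]=3 ship[1->2]=3 ship[0->1]=3 prod=2 -> inv=[3 7 3 7]
Step 6: demand=2,sold=2 ship[2->3]=3 ship[1->2]=3 ship[0->1]=3 prod=2 -> inv=[2 7 3 8]

2 7 3 8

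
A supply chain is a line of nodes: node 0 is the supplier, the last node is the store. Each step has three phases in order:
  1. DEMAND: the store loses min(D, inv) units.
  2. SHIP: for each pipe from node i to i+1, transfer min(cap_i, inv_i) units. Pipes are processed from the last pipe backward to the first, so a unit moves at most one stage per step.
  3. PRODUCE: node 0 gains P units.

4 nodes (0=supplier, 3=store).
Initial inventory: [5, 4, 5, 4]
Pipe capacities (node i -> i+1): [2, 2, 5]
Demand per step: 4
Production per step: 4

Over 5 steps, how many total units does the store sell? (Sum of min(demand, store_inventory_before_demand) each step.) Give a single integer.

Answer: 15

Derivation:
Step 1: sold=4 (running total=4) -> [7 4 2 5]
Step 2: sold=4 (running total=8) -> [9 4 2 3]
Step 3: sold=3 (running total=11) -> [11 4 2 2]
Step 4: sold=2 (running total=13) -> [13 4 2 2]
Step 5: sold=2 (running total=15) -> [15 4 2 2]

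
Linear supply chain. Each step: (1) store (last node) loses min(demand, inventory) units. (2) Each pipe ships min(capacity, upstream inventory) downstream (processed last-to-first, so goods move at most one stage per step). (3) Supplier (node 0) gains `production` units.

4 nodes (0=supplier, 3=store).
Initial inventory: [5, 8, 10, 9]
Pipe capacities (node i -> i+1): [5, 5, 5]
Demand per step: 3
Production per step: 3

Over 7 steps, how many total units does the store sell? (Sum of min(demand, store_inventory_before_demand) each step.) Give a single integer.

Step 1: sold=3 (running total=3) -> [3 8 10 11]
Step 2: sold=3 (running total=6) -> [3 6 10 13]
Step 3: sold=3 (running total=9) -> [3 4 10 15]
Step 4: sold=3 (running total=12) -> [3 3 9 17]
Step 5: sold=3 (running total=15) -> [3 3 7 19]
Step 6: sold=3 (running total=18) -> [3 3 5 21]
Step 7: sold=3 (running total=21) -> [3 3 3 23]

Answer: 21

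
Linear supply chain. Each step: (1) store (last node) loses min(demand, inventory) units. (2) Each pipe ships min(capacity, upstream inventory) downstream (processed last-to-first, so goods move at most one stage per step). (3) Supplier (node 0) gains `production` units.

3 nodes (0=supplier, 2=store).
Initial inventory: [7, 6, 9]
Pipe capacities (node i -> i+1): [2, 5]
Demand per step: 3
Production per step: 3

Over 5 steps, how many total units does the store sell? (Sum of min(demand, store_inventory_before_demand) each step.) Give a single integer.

Answer: 15

Derivation:
Step 1: sold=3 (running total=3) -> [8 3 11]
Step 2: sold=3 (running total=6) -> [9 2 11]
Step 3: sold=3 (running total=9) -> [10 2 10]
Step 4: sold=3 (running total=12) -> [11 2 9]
Step 5: sold=3 (running total=15) -> [12 2 8]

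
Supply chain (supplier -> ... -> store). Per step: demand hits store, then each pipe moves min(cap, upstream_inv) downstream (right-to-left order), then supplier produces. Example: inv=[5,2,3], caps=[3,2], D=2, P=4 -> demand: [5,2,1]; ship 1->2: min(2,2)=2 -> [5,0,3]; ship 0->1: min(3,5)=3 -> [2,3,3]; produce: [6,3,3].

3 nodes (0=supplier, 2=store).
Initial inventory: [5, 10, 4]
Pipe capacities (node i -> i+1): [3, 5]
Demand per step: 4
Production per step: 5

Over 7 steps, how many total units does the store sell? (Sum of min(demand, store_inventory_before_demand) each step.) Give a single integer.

Step 1: sold=4 (running total=4) -> [7 8 5]
Step 2: sold=4 (running total=8) -> [9 6 6]
Step 3: sold=4 (running total=12) -> [11 4 7]
Step 4: sold=4 (running total=16) -> [13 3 7]
Step 5: sold=4 (running total=20) -> [15 3 6]
Step 6: sold=4 (running total=24) -> [17 3 5]
Step 7: sold=4 (running total=28) -> [19 3 4]

Answer: 28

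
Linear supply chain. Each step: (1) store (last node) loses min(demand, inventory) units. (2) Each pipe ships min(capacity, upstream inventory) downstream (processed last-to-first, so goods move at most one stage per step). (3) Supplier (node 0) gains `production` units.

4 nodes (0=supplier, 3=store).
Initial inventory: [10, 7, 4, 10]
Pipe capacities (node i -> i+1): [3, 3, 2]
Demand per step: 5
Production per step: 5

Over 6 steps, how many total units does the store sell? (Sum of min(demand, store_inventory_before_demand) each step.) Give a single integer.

Step 1: sold=5 (running total=5) -> [12 7 5 7]
Step 2: sold=5 (running total=10) -> [14 7 6 4]
Step 3: sold=4 (running total=14) -> [16 7 7 2]
Step 4: sold=2 (running total=16) -> [18 7 8 2]
Step 5: sold=2 (running total=18) -> [20 7 9 2]
Step 6: sold=2 (running total=20) -> [22 7 10 2]

Answer: 20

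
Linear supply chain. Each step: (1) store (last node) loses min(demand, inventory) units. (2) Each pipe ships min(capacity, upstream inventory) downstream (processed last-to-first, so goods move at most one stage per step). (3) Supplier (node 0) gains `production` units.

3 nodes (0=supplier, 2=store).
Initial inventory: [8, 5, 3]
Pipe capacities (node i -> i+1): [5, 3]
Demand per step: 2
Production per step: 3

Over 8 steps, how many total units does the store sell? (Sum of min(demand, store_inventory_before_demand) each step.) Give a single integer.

Step 1: sold=2 (running total=2) -> [6 7 4]
Step 2: sold=2 (running total=4) -> [4 9 5]
Step 3: sold=2 (running total=6) -> [3 10 6]
Step 4: sold=2 (running total=8) -> [3 10 7]
Step 5: sold=2 (running total=10) -> [3 10 8]
Step 6: sold=2 (running total=12) -> [3 10 9]
Step 7: sold=2 (running total=14) -> [3 10 10]
Step 8: sold=2 (running total=16) -> [3 10 11]

Answer: 16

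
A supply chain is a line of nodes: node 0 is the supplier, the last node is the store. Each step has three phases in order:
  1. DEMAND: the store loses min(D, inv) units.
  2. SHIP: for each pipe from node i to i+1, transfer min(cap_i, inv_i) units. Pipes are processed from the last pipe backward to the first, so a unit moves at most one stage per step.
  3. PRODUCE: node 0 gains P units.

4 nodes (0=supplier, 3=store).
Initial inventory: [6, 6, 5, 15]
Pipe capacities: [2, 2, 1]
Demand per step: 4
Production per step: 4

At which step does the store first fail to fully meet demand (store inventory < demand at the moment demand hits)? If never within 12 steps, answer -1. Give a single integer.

Step 1: demand=4,sold=4 ship[2->3]=1 ship[1->2]=2 ship[0->1]=2 prod=4 -> [8 6 6 12]
Step 2: demand=4,sold=4 ship[2->3]=1 ship[1->2]=2 ship[0->1]=2 prod=4 -> [10 6 7 9]
Step 3: demand=4,sold=4 ship[2->3]=1 ship[1->2]=2 ship[0->1]=2 prod=4 -> [12 6 8 6]
Step 4: demand=4,sold=4 ship[2->3]=1 ship[1->2]=2 ship[0->1]=2 prod=4 -> [14 6 9 3]
Step 5: demand=4,sold=3 ship[2->3]=1 ship[1->2]=2 ship[0->1]=2 prod=4 -> [16 6 10 1]
Step 6: demand=4,sold=1 ship[2->3]=1 ship[1->2]=2 ship[0->1]=2 prod=4 -> [18 6 11 1]
Step 7: demand=4,sold=1 ship[2->3]=1 ship[1->2]=2 ship[0->1]=2 prod=4 -> [20 6 12 1]
Step 8: demand=4,sold=1 ship[2->3]=1 ship[1->2]=2 ship[0->1]=2 prod=4 -> [22 6 13 1]
Step 9: demand=4,sold=1 ship[2->3]=1 ship[1->2]=2 ship[0->1]=2 prod=4 -> [24 6 14 1]
Step 10: demand=4,sold=1 ship[2->3]=1 ship[1->2]=2 ship[0->1]=2 prod=4 -> [26 6 15 1]
Step 11: demand=4,sold=1 ship[2->3]=1 ship[1->2]=2 ship[0->1]=2 prod=4 -> [28 6 16 1]
Step 12: demand=4,sold=1 ship[2->3]=1 ship[1->2]=2 ship[0->1]=2 prod=4 -> [30 6 17 1]
First stockout at step 5

5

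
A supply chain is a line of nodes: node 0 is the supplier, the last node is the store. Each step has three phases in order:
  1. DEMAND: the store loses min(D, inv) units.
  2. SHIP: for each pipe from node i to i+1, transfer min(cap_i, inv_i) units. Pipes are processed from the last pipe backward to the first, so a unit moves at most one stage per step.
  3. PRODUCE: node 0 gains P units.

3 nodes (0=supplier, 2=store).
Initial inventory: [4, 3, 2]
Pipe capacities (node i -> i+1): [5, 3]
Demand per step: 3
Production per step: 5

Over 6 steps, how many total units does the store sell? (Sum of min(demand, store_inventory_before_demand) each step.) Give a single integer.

Step 1: sold=2 (running total=2) -> [5 4 3]
Step 2: sold=3 (running total=5) -> [5 6 3]
Step 3: sold=3 (running total=8) -> [5 8 3]
Step 4: sold=3 (running total=11) -> [5 10 3]
Step 5: sold=3 (running total=14) -> [5 12 3]
Step 6: sold=3 (running total=17) -> [5 14 3]

Answer: 17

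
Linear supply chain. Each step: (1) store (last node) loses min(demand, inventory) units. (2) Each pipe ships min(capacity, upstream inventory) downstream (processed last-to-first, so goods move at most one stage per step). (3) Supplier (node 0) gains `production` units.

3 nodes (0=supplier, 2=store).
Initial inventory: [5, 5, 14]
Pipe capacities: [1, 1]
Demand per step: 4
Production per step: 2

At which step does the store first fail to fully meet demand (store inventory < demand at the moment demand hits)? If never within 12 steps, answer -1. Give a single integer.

Step 1: demand=4,sold=4 ship[1->2]=1 ship[0->1]=1 prod=2 -> [6 5 11]
Step 2: demand=4,sold=4 ship[1->2]=1 ship[0->1]=1 prod=2 -> [7 5 8]
Step 3: demand=4,sold=4 ship[1->2]=1 ship[0->1]=1 prod=2 -> [8 5 5]
Step 4: demand=4,sold=4 ship[1->2]=1 ship[0->1]=1 prod=2 -> [9 5 2]
Step 5: demand=4,sold=2 ship[1->2]=1 ship[0->1]=1 prod=2 -> [10 5 1]
Step 6: demand=4,sold=1 ship[1->2]=1 ship[0->1]=1 prod=2 -> [11 5 1]
Step 7: demand=4,sold=1 ship[1->2]=1 ship[0->1]=1 prod=2 -> [12 5 1]
Step 8: demand=4,sold=1 ship[1->2]=1 ship[0->1]=1 prod=2 -> [13 5 1]
Step 9: demand=4,sold=1 ship[1->2]=1 ship[0->1]=1 prod=2 -> [14 5 1]
Step 10: demand=4,sold=1 ship[1->2]=1 ship[0->1]=1 prod=2 -> [15 5 1]
Step 11: demand=4,sold=1 ship[1->2]=1 ship[0->1]=1 prod=2 -> [16 5 1]
Step 12: demand=4,sold=1 ship[1->2]=1 ship[0->1]=1 prod=2 -> [17 5 1]
First stockout at step 5

5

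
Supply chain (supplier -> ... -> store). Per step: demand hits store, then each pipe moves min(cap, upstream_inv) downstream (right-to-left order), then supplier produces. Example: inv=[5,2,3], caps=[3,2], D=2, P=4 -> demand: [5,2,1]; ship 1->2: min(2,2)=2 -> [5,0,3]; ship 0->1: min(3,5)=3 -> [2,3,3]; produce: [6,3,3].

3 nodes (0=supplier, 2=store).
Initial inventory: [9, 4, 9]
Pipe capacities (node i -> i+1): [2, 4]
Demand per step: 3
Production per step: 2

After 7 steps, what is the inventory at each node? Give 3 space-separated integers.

Step 1: demand=3,sold=3 ship[1->2]=4 ship[0->1]=2 prod=2 -> inv=[9 2 10]
Step 2: demand=3,sold=3 ship[1->2]=2 ship[0->1]=2 prod=2 -> inv=[9 2 9]
Step 3: demand=3,sold=3 ship[1->2]=2 ship[0->1]=2 prod=2 -> inv=[9 2 8]
Step 4: demand=3,sold=3 ship[1->2]=2 ship[0->1]=2 prod=2 -> inv=[9 2 7]
Step 5: demand=3,sold=3 ship[1->2]=2 ship[0->1]=2 prod=2 -> inv=[9 2 6]
Step 6: demand=3,sold=3 ship[1->2]=2 ship[0->1]=2 prod=2 -> inv=[9 2 5]
Step 7: demand=3,sold=3 ship[1->2]=2 ship[0->1]=2 prod=2 -> inv=[9 2 4]

9 2 4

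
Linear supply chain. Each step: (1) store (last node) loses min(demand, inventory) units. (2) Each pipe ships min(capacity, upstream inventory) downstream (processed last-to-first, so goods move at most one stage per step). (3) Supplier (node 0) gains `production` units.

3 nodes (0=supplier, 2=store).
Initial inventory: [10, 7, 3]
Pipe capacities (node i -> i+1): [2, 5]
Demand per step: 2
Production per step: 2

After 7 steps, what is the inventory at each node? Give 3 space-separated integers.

Step 1: demand=2,sold=2 ship[1->2]=5 ship[0->1]=2 prod=2 -> inv=[10 4 6]
Step 2: demand=2,sold=2 ship[1->2]=4 ship[0->1]=2 prod=2 -> inv=[10 2 8]
Step 3: demand=2,sold=2 ship[1->2]=2 ship[0->1]=2 prod=2 -> inv=[10 2 8]
Step 4: demand=2,sold=2 ship[1->2]=2 ship[0->1]=2 prod=2 -> inv=[10 2 8]
Step 5: demand=2,sold=2 ship[1->2]=2 ship[0->1]=2 prod=2 -> inv=[10 2 8]
Step 6: demand=2,sold=2 ship[1->2]=2 ship[0->1]=2 prod=2 -> inv=[10 2 8]
Step 7: demand=2,sold=2 ship[1->2]=2 ship[0->1]=2 prod=2 -> inv=[10 2 8]

10 2 8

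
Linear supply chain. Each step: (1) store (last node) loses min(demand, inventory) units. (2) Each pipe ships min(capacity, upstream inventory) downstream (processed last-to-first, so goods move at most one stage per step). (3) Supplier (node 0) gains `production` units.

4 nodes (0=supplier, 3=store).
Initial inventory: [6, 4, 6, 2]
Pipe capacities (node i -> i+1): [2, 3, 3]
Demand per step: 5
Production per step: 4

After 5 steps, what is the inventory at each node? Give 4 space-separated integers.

Step 1: demand=5,sold=2 ship[2->3]=3 ship[1->2]=3 ship[0->1]=2 prod=4 -> inv=[8 3 6 3]
Step 2: demand=5,sold=3 ship[2->3]=3 ship[1->2]=3 ship[0->1]=2 prod=4 -> inv=[10 2 6 3]
Step 3: demand=5,sold=3 ship[2->3]=3 ship[1->2]=2 ship[0->1]=2 prod=4 -> inv=[12 2 5 3]
Step 4: demand=5,sold=3 ship[2->3]=3 ship[1->2]=2 ship[0->1]=2 prod=4 -> inv=[14 2 4 3]
Step 5: demand=5,sold=3 ship[2->3]=3 ship[1->2]=2 ship[0->1]=2 prod=4 -> inv=[16 2 3 3]

16 2 3 3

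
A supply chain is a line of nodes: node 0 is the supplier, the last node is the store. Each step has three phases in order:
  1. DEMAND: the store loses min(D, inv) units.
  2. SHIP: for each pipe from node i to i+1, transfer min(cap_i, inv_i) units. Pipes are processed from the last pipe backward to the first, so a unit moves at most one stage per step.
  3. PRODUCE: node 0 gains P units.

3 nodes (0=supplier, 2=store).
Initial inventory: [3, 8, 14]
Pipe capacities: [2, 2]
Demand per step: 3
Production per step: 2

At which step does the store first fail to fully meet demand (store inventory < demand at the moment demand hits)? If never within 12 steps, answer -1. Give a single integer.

Step 1: demand=3,sold=3 ship[1->2]=2 ship[0->1]=2 prod=2 -> [3 8 13]
Step 2: demand=3,sold=3 ship[1->2]=2 ship[0->1]=2 prod=2 -> [3 8 12]
Step 3: demand=3,sold=3 ship[1->2]=2 ship[0->1]=2 prod=2 -> [3 8 11]
Step 4: demand=3,sold=3 ship[1->2]=2 ship[0->1]=2 prod=2 -> [3 8 10]
Step 5: demand=3,sold=3 ship[1->2]=2 ship[0->1]=2 prod=2 -> [3 8 9]
Step 6: demand=3,sold=3 ship[1->2]=2 ship[0->1]=2 prod=2 -> [3 8 8]
Step 7: demand=3,sold=3 ship[1->2]=2 ship[0->1]=2 prod=2 -> [3 8 7]
Step 8: demand=3,sold=3 ship[1->2]=2 ship[0->1]=2 prod=2 -> [3 8 6]
Step 9: demand=3,sold=3 ship[1->2]=2 ship[0->1]=2 prod=2 -> [3 8 5]
Step 10: demand=3,sold=3 ship[1->2]=2 ship[0->1]=2 prod=2 -> [3 8 4]
Step 11: demand=3,sold=3 ship[1->2]=2 ship[0->1]=2 prod=2 -> [3 8 3]
Step 12: demand=3,sold=3 ship[1->2]=2 ship[0->1]=2 prod=2 -> [3 8 2]
No stockout in 12 steps

-1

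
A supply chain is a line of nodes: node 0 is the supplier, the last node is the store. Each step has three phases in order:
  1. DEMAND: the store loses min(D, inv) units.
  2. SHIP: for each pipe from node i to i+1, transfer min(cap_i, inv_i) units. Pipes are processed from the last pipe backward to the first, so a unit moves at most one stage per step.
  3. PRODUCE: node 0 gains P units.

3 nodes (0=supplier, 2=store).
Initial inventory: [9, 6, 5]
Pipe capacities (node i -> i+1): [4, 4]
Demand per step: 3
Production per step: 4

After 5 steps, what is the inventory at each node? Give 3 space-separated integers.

Step 1: demand=3,sold=3 ship[1->2]=4 ship[0->1]=4 prod=4 -> inv=[9 6 6]
Step 2: demand=3,sold=3 ship[1->2]=4 ship[0->1]=4 prod=4 -> inv=[9 6 7]
Step 3: demand=3,sold=3 ship[1->2]=4 ship[0->1]=4 prod=4 -> inv=[9 6 8]
Step 4: demand=3,sold=3 ship[1->2]=4 ship[0->1]=4 prod=4 -> inv=[9 6 9]
Step 5: demand=3,sold=3 ship[1->2]=4 ship[0->1]=4 prod=4 -> inv=[9 6 10]

9 6 10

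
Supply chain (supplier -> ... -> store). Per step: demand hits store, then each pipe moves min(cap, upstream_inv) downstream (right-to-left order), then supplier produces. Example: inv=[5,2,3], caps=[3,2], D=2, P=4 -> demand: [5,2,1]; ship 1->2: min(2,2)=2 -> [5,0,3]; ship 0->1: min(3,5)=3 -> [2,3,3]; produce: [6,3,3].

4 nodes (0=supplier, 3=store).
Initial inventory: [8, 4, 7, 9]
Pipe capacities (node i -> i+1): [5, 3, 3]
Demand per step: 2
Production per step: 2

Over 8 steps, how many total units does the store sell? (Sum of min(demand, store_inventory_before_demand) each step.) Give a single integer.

Answer: 16

Derivation:
Step 1: sold=2 (running total=2) -> [5 6 7 10]
Step 2: sold=2 (running total=4) -> [2 8 7 11]
Step 3: sold=2 (running total=6) -> [2 7 7 12]
Step 4: sold=2 (running total=8) -> [2 6 7 13]
Step 5: sold=2 (running total=10) -> [2 5 7 14]
Step 6: sold=2 (running total=12) -> [2 4 7 15]
Step 7: sold=2 (running total=14) -> [2 3 7 16]
Step 8: sold=2 (running total=16) -> [2 2 7 17]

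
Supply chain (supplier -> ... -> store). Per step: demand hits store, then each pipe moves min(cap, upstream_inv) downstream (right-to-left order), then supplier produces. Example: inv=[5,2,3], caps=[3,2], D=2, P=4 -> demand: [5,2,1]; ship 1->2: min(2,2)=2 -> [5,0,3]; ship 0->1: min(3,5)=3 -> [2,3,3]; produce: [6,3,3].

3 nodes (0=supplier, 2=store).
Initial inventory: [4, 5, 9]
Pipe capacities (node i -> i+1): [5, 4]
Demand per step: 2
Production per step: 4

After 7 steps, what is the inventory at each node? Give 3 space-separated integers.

Step 1: demand=2,sold=2 ship[1->2]=4 ship[0->1]=4 prod=4 -> inv=[4 5 11]
Step 2: demand=2,sold=2 ship[1->2]=4 ship[0->1]=4 prod=4 -> inv=[4 5 13]
Step 3: demand=2,sold=2 ship[1->2]=4 ship[0->1]=4 prod=4 -> inv=[4 5 15]
Step 4: demand=2,sold=2 ship[1->2]=4 ship[0->1]=4 prod=4 -> inv=[4 5 17]
Step 5: demand=2,sold=2 ship[1->2]=4 ship[0->1]=4 prod=4 -> inv=[4 5 19]
Step 6: demand=2,sold=2 ship[1->2]=4 ship[0->1]=4 prod=4 -> inv=[4 5 21]
Step 7: demand=2,sold=2 ship[1->2]=4 ship[0->1]=4 prod=4 -> inv=[4 5 23]

4 5 23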